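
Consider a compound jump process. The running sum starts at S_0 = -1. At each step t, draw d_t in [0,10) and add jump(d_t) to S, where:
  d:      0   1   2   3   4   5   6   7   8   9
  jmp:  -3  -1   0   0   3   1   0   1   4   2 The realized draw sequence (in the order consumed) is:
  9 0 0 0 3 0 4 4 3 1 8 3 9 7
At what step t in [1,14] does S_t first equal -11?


6

t=0: S=-1, d=9, jump=2, S_1=1
t=1: S=1, d=0, jump=-3, S_2=-2
t=2: S=-2, d=0, jump=-3, S_3=-5
t=3: S=-5, d=0, jump=-3, S_4=-8
t=4: S=-8, d=3, jump=0, S_5=-8
t=5: S=-8, d=0, jump=-3, S_6=-11
t=6: S=-11, d=4, jump=3, S_7=-8
t=7: S=-8, d=4, jump=3, S_8=-5
t=8: S=-5, d=3, jump=0, S_9=-5
t=9: S=-5, d=1, jump=-1, S_10=-6
t=10: S=-6, d=8, jump=4, S_11=-2
t=11: S=-2, d=3, jump=0, S_12=-2
t=12: S=-2, d=9, jump=2, S_13=0
t=13: S=0, d=7, jump=1, S_14=1


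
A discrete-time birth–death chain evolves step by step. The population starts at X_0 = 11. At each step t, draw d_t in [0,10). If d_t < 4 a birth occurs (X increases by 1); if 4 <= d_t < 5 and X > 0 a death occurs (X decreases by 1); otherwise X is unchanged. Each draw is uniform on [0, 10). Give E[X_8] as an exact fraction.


67/5

X can drop by at most 1 per step and X_0 = 11 > T = 8, so X_t >= 11 − t >= 3 > 0 for every t <= 8: the floor at 0 (the 'and X > 0' condition) never binds. Hence X_8 = X_0 + Σ_{t<8} Y_t with i.i.d. increments Y_t = y(d_t) ∈ {+1, −1, 0}.
Outcome values over d=0..9: [1, 1, 1, 1, -1, 0, 0, 0, 0, 0]
Σy = 3, Σy² = 5, M = 10
μ = 3/10 = 3/10,  σ² = 5/10 − (3/10)² = 41/100
E[X_8] = 11 + 8·(3/10) = 67/5


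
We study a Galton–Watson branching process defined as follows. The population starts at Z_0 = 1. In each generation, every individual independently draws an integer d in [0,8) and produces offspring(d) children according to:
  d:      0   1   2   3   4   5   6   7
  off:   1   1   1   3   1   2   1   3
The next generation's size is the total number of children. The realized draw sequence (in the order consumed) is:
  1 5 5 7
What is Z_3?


gen 0: Z_0=1, draws=[1], offspring=[1], Z_1=1
gen 1: Z_1=1, draws=[5], offspring=[2], Z_2=2
gen 2: Z_2=2, draws=[5, 7], offspring=[2, 3], Z_3=5

5


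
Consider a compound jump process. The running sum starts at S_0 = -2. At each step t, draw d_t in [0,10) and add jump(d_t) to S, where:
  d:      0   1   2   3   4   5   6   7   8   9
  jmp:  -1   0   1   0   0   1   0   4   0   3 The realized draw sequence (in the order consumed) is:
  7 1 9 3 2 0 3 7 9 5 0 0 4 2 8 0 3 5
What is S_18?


12

t=0: S=-2, d=7, jump=4, S_1=2
t=1: S=2, d=1, jump=0, S_2=2
t=2: S=2, d=9, jump=3, S_3=5
t=3: S=5, d=3, jump=0, S_4=5
t=4: S=5, d=2, jump=1, S_5=6
t=5: S=6, d=0, jump=-1, S_6=5
t=6: S=5, d=3, jump=0, S_7=5
t=7: S=5, d=7, jump=4, S_8=9
t=8: S=9, d=9, jump=3, S_9=12
t=9: S=12, d=5, jump=1, S_10=13
t=10: S=13, d=0, jump=-1, S_11=12
t=11: S=12, d=0, jump=-1, S_12=11
t=12: S=11, d=4, jump=0, S_13=11
t=13: S=11, d=2, jump=1, S_14=12
t=14: S=12, d=8, jump=0, S_15=12
t=15: S=12, d=0, jump=-1, S_16=11
t=16: S=11, d=3, jump=0, S_17=11
t=17: S=11, d=5, jump=1, S_18=12


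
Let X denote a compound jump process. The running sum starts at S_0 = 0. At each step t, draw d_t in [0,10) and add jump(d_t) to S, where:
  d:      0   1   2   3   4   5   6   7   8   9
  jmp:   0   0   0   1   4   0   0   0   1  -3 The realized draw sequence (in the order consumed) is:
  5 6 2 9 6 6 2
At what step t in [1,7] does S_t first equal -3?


4

t=0: S=0, d=5, jump=0, S_1=0
t=1: S=0, d=6, jump=0, S_2=0
t=2: S=0, d=2, jump=0, S_3=0
t=3: S=0, d=9, jump=-3, S_4=-3
t=4: S=-3, d=6, jump=0, S_5=-3
t=5: S=-3, d=6, jump=0, S_6=-3
t=6: S=-3, d=2, jump=0, S_7=-3


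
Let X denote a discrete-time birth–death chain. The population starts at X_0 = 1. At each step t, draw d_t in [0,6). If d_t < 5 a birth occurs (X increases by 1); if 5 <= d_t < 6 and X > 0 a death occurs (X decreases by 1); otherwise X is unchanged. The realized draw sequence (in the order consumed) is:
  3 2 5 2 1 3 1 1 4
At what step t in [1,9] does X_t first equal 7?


t=0: X=1, d=3 → birth, X_1=2
t=1: X=2, d=2 → birth, X_2=3
t=2: X=3, d=5 → death, X_3=2
t=3: X=2, d=2 → birth, X_4=3
t=4: X=3, d=1 → birth, X_5=4
t=5: X=4, d=3 → birth, X_6=5
t=6: X=5, d=1 → birth, X_7=6
t=7: X=6, d=1 → birth, X_8=7
t=8: X=7, d=4 → birth, X_9=8

8


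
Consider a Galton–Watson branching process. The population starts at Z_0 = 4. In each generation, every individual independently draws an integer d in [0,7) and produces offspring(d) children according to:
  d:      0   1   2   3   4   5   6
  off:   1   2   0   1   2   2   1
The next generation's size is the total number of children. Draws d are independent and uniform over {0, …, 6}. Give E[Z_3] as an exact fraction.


2916/343

Outcome values over d=0..6: [1, 2, 0, 1, 2, 2, 1]
Σy = 9, Σy² = 15, M = 7
μ = 9/7 = 9/7,  σ² = 15/7 − (9/7)² = 24/49
E[Z_0] = 4
E[Z_1] = 9/7·E[Z_0] = 36/7
E[Z_2] = 9/7·E[Z_1] = 324/49
E[Z_3] = 9/7·E[Z_2] = 2916/343


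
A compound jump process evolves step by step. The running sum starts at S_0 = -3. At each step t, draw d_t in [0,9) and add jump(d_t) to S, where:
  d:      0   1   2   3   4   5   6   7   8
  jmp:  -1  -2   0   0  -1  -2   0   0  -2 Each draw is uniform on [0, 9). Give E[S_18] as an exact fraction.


-19

Outcome values over d=0..8: [-1, -2, 0, 0, -1, -2, 0, 0, -2]
Σy = -8, Σy² = 14, M = 9
μ = -8/9 = -8/9,  σ² = 14/9 − (-8/9)² = 62/81
E[S_18] = -3 + 18·(-8/9) = -19


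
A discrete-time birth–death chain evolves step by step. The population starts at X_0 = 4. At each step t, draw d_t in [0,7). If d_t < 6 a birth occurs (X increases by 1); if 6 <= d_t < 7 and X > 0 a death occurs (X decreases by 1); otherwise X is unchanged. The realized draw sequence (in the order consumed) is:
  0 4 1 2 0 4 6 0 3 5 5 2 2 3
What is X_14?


t=0: X=4, d=0 → birth, X_1=5
t=1: X=5, d=4 → birth, X_2=6
t=2: X=6, d=1 → birth, X_3=7
t=3: X=7, d=2 → birth, X_4=8
t=4: X=8, d=0 → birth, X_5=9
t=5: X=9, d=4 → birth, X_6=10
t=6: X=10, d=6 → death, X_7=9
t=7: X=9, d=0 → birth, X_8=10
t=8: X=10, d=3 → birth, X_9=11
t=9: X=11, d=5 → birth, X_10=12
t=10: X=12, d=5 → birth, X_11=13
t=11: X=13, d=2 → birth, X_12=14
t=12: X=14, d=2 → birth, X_13=15
t=13: X=15, d=3 → birth, X_14=16

16


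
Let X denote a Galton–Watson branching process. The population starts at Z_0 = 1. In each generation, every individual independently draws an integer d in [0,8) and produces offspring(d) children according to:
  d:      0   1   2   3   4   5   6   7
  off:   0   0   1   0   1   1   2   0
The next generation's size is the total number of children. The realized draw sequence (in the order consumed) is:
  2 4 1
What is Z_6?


0

gen 0: Z_0=1, draws=[2], offspring=[1], Z_1=1
gen 1: Z_1=1, draws=[4], offspring=[1], Z_2=1
gen 2: Z_2=1, draws=[1], offspring=[0], Z_3=0
gen 3: Z_3=0, draws=[], offspring=[], Z_4=0
gen 4: Z_4=0, draws=[], offspring=[], Z_5=0
gen 5: Z_5=0, draws=[], offspring=[], Z_6=0


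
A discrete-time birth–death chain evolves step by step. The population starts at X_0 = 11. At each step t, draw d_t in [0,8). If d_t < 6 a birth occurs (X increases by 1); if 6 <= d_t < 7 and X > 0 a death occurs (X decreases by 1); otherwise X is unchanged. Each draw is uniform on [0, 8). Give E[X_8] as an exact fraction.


16

X can drop by at most 1 per step and X_0 = 11 > T = 8, so X_t >= 11 − t >= 3 > 0 for every t <= 8: the floor at 0 (the 'and X > 0' condition) never binds. Hence X_8 = X_0 + Σ_{t<8} Y_t with i.i.d. increments Y_t = y(d_t) ∈ {+1, −1, 0}.
Outcome values over d=0..7: [1, 1, 1, 1, 1, 1, -1, 0]
Σy = 5, Σy² = 7, M = 8
μ = 5/8 = 5/8,  σ² = 7/8 − (5/8)² = 31/64
E[X_8] = 11 + 8·(5/8) = 16


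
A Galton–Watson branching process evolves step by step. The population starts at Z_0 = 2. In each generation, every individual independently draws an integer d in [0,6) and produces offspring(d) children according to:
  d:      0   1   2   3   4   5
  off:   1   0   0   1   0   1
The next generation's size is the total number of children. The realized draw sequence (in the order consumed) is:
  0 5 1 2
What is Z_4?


gen 0: Z_0=2, draws=[0, 5], offspring=[1, 1], Z_1=2
gen 1: Z_1=2, draws=[1, 2], offspring=[0, 0], Z_2=0
gen 2: Z_2=0, draws=[], offspring=[], Z_3=0
gen 3: Z_3=0, draws=[], offspring=[], Z_4=0

0


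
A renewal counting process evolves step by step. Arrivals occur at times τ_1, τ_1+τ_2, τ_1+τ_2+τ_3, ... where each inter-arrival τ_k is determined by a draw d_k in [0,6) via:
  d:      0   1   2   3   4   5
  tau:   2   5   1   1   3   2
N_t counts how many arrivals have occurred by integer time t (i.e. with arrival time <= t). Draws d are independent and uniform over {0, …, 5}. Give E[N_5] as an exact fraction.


Inter-arrival values over d=0..5: [2, 5, 1, 1, 3, 2]
Each d has probability 1/6, so the pmf of τ is: f(1) = 1/3, f(2) = 1/3, f(3) = 1/6, f(5) = 1/6
Renewal equation for m(n) = E[N_n]: condition on τ_1 = k (if k <= n, one arrival plus a fresh copy on the remaining n−k steps): m(n) = F(n) + Σ_{k<=n} f(k)·m(n−k), where F(n) = P(τ <= n) and m(0) = 0
m(1) = F(1) = 1/3
m(2) = F(2) + f(1)·m(1) = 2/3 + 1/3·1/3 = 7/9
m(3) = F(3) + f(1)·m(2) + f(2)·m(1) = 5/6 + 1/3·7/9 + 1/3·1/3 = 65/54
m(4) = F(4) + f(1)·m(3) + f(2)·m(2) + f(3)·m(1) = 5/6 + 1/3·65/54 + 1/3·7/9 + 1/6·1/3 = 251/162
m(5) = F(5) + f(1)·m(4) + f(2)·m(3) + f(3)·m(2) = 1 + 1/3·251/162 + 1/3·65/54 + 1/6·7/9 = 995/486
E[N_5] = m(5) = 995/486

995/486


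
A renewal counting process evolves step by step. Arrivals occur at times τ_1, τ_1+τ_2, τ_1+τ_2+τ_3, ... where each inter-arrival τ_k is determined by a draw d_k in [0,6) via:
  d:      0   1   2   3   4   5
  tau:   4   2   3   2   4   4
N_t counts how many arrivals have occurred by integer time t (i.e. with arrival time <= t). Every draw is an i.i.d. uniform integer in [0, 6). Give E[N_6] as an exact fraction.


Inter-arrival values over d=0..5: [4, 2, 3, 2, 4, 4]
Each d has probability 1/6, so the pmf of τ is: f(2) = 1/3, f(3) = 1/6, f(4) = 1/2
Renewal equation for m(n) = E[N_n]: condition on τ_1 = k (if k <= n, one arrival plus a fresh copy on the remaining n−k steps): m(n) = F(n) + Σ_{k<=n} f(k)·m(n−k), where F(n) = P(τ <= n) and m(0) = 0
m(1) = F(1) = 0
m(2) = F(2) = 1/3
m(3) = F(3) = 1/2
m(4) = F(4) + f(2)·m(2) = 1 + 1/3·1/3 = 10/9
m(5) = F(5) + f(2)·m(3) + f(3)·m(2) = 1 + 1/3·1/2 + 1/6·1/3 = 11/9
m(6) = F(6) + f(2)·m(4) + f(3)·m(3) + f(4)·m(2) = 1 + 1/3·10/9 + 1/6·1/2 + 1/2·1/3 = 175/108
E[N_6] = m(6) = 175/108

175/108


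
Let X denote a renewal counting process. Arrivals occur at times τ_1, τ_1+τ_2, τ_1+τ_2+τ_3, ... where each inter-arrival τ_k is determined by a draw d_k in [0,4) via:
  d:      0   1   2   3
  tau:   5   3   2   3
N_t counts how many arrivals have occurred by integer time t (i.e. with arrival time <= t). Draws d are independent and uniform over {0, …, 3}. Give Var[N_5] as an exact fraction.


Inter-arrival values over d=0..3: [5, 3, 2, 3]
Each d has probability 1/4, so the pmf of τ is: f(2) = 1/4, f(3) = 1/2, f(5) = 1/4
Let p_n(j) = P(N_n = j), with p_0 = [1]. Condition on τ_1: p_n(0) = P(τ > n), and for j >= 1, p_n(j) = Σ_{k<=n} f(k)·p_{n−k}(j−1)
p_1 = [1]  (j = 0)
p_2 = [3/4, 1/4]  (j = 0..1)
p_3 = [1/4, 3/4]  (j = 0..1)
p_4 = [1/4, 11/16, 1/16]  (j = 0..2)
p_5 = [0, 11/16, 5/16]  (j = 0..2)
E[N_5] = Σ j·p_5(j) = 21/16;  E[N_5²] = Σ j²·p_5(j) = 31/16
Var[N_5] = 31/16 − (21/16)² = 55/256

55/256


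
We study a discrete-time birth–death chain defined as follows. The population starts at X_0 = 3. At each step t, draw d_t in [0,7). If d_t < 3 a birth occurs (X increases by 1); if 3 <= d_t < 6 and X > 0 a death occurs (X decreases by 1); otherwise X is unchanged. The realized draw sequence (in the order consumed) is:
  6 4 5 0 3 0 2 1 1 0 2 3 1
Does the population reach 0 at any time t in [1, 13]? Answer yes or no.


t=0: X=3, d=6 → hold, X_1=3
t=1: X=3, d=4 → death, X_2=2
t=2: X=2, d=5 → death, X_3=1
t=3: X=1, d=0 → birth, X_4=2
t=4: X=2, d=3 → death, X_5=1
t=5: X=1, d=0 → birth, X_6=2
t=6: X=2, d=2 → birth, X_7=3
t=7: X=3, d=1 → birth, X_8=4
t=8: X=4, d=1 → birth, X_9=5
t=9: X=5, d=0 → birth, X_10=6
t=10: X=6, d=2 → birth, X_11=7
t=11: X=7, d=3 → death, X_12=6
t=12: X=6, d=1 → birth, X_13=7

no


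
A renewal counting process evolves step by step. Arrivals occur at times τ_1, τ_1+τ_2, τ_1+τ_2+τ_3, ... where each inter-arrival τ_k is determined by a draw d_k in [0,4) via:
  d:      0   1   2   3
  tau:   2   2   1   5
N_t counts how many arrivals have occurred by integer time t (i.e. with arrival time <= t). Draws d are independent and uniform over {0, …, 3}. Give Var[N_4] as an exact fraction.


64151/65536

Inter-arrival values over d=0..3: [2, 2, 1, 5]
Each d has probability 1/4, so the pmf of τ is: f(1) = 1/4, f(2) = 1/2, f(5) = 1/4
Let p_n(j) = P(N_n = j), with p_0 = [1]. Condition on τ_1: p_n(0) = P(τ > n), and for j >= 1, p_n(j) = Σ_{k<=n} f(k)·p_{n−k}(j−1)
p_1 = [3/4, 1/4]  (j = 0..1)
p_2 = [1/4, 11/16, 1/16]  (j = 0..2)
p_3 = [1/4, 7/16, 19/64, 1/64]  (j = 0..3)
p_4 = [1/4, 3/16, 29/64, 27/256, 1/256]  (j = 0..4)
E[N_4] = Σ j·p_4(j) = 365/256;  E[N_4²] = Σ j²·p_4(j) = 771/256
Var[N_4] = 771/256 − (365/256)² = 64151/65536


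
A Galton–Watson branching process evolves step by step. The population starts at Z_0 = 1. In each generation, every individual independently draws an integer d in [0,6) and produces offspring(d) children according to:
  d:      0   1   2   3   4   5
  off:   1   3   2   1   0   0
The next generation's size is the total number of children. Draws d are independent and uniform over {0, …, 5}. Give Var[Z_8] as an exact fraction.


137937345928655/2821109907456

Outcome values over d=0..5: [1, 3, 2, 1, 0, 0]
Σy = 7, Σy² = 15, M = 6
μ = 7/6 = 7/6,  σ² = 15/6 − (7/6)² = 41/36
V_0 = 0, E_0 = 1
V_1 = 41/36·E_0 + (7/6)²·V_0 = 41/36;  E_1 = 7/6
V_2 = 41/36·E_1 + (7/6)²·V_1 = 3731/1296;  E_2 = 49/36
V_3 = 41/36·E_2 + (7/6)²·V_2 = 255143/46656;  E_3 = 343/216
V_4 = 41/36·E_3 + (7/6)²·V_3 = 15539615/1679616;  E_4 = 2401/1296
V_5 = 41/36·E_4 + (7/6)²·V_4 = 889020671/60466176;  E_5 = 16807/7776
V_6 = 41/36·E_5 + (7/6)²·V_5 = 48920353391/2176782336;  E_6 = 117649/46656
V_7 = 41/36·E_6 + (7/6)²·V_6 = 2622147617663/78364164096;  E_7 = 823543/279936
V_8 = 41/36·E_7 + (7/6)²·V_7 = 137937345928655/2821109907456;  E_8 = 5764801/1679616


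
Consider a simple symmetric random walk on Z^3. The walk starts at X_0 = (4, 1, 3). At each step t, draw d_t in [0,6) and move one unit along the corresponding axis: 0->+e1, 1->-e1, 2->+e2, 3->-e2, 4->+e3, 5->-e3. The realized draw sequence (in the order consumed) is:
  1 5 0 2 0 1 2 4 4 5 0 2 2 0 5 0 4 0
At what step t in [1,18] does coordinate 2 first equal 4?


12

t=0: X=(4, 1, 3), d=1 → -e1, X_1=(3, 1, 3)
t=1: X=(3, 1, 3), d=5 → -e3, X_2=(3, 1, 2)
t=2: X=(3, 1, 2), d=0 → +e1, X_3=(4, 1, 2)
t=3: X=(4, 1, 2), d=2 → +e2, X_4=(4, 2, 2)
t=4: X=(4, 2, 2), d=0 → +e1, X_5=(5, 2, 2)
t=5: X=(5, 2, 2), d=1 → -e1, X_6=(4, 2, 2)
t=6: X=(4, 2, 2), d=2 → +e2, X_7=(4, 3, 2)
t=7: X=(4, 3, 2), d=4 → +e3, X_8=(4, 3, 3)
t=8: X=(4, 3, 3), d=4 → +e3, X_9=(4, 3, 4)
t=9: X=(4, 3, 4), d=5 → -e3, X_10=(4, 3, 3)
t=10: X=(4, 3, 3), d=0 → +e1, X_11=(5, 3, 3)
t=11: X=(5, 3, 3), d=2 → +e2, X_12=(5, 4, 3)
t=12: X=(5, 4, 3), d=2 → +e2, X_13=(5, 5, 3)
t=13: X=(5, 5, 3), d=0 → +e1, X_14=(6, 5, 3)
t=14: X=(6, 5, 3), d=5 → -e3, X_15=(6, 5, 2)
t=15: X=(6, 5, 2), d=0 → +e1, X_16=(7, 5, 2)
t=16: X=(7, 5, 2), d=4 → +e3, X_17=(7, 5, 3)
t=17: X=(7, 5, 3), d=0 → +e1, X_18=(8, 5, 3)


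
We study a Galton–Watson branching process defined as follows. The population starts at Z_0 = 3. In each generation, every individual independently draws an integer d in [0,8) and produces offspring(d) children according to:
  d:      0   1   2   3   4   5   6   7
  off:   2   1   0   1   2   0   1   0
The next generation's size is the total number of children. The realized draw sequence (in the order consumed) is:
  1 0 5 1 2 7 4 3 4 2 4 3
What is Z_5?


3

gen 0: Z_0=3, draws=[1, 0, 5], offspring=[1, 2, 0], Z_1=3
gen 1: Z_1=3, draws=[1, 2, 7], offspring=[1, 0, 0], Z_2=1
gen 2: Z_2=1, draws=[4], offspring=[2], Z_3=2
gen 3: Z_3=2, draws=[3, 4], offspring=[1, 2], Z_4=3
gen 4: Z_4=3, draws=[2, 4, 3], offspring=[0, 2, 1], Z_5=3


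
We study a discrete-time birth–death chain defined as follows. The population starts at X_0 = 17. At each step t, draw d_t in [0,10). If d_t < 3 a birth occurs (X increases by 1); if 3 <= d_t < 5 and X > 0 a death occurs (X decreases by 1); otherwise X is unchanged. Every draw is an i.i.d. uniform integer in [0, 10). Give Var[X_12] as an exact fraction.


147/25

X can drop by at most 1 per step and X_0 = 17 > T = 12, so X_t >= 17 − t >= 5 > 0 for every t <= 12: the floor at 0 (the 'and X > 0' condition) never binds. Hence X_12 = X_0 + Σ_{t<12} Y_t with i.i.d. increments Y_t = y(d_t) ∈ {+1, −1, 0}.
Outcome values over d=0..9: [1, 1, 1, -1, -1, 0, 0, 0, 0, 0]
Σy = 1, Σy² = 5, M = 10
μ = 1/10 = 1/10,  σ² = 5/10 − (1/10)² = 49/100
Independent increments: Var[X_12] = 12·σ² = 12·(49/100) = 147/25


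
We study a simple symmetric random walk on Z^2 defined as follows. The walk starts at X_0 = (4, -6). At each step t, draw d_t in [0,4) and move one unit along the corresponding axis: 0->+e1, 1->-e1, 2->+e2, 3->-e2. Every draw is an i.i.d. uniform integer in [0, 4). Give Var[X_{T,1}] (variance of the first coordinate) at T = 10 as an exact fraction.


5

Outcome values over d=0..3: [1, -1, 0, 0]
Σy = 0, Σy² = 2, M = 4
μ = 0/4 = 0,  σ² = 2/4 − (0)² = 1/2
Independent increments: Var[X_10] = 10·σ² = 10·(1/2) = 5


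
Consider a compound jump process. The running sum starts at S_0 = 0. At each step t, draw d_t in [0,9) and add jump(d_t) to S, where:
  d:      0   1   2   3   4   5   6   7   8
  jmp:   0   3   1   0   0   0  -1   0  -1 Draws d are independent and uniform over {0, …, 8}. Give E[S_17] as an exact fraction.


Outcome values over d=0..8: [0, 3, 1, 0, 0, 0, -1, 0, -1]
Σy = 2, Σy² = 12, M = 9
μ = 2/9 = 2/9,  σ² = 12/9 − (2/9)² = 104/81
E[S_17] = 0 + 17·(2/9) = 34/9

34/9


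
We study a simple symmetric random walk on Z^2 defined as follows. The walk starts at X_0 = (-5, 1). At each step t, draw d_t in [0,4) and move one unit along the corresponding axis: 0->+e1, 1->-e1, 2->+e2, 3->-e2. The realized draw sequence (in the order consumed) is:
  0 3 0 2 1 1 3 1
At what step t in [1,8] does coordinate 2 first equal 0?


2

t=0: X=(-5, 1), d=0 → +e1, X_1=(-4, 1)
t=1: X=(-4, 1), d=3 → -e2, X_2=(-4, 0)
t=2: X=(-4, 0), d=0 → +e1, X_3=(-3, 0)
t=3: X=(-3, 0), d=2 → +e2, X_4=(-3, 1)
t=4: X=(-3, 1), d=1 → -e1, X_5=(-4, 1)
t=5: X=(-4, 1), d=1 → -e1, X_6=(-5, 1)
t=6: X=(-5, 1), d=3 → -e2, X_7=(-5, 0)
t=7: X=(-5, 0), d=1 → -e1, X_8=(-6, 0)


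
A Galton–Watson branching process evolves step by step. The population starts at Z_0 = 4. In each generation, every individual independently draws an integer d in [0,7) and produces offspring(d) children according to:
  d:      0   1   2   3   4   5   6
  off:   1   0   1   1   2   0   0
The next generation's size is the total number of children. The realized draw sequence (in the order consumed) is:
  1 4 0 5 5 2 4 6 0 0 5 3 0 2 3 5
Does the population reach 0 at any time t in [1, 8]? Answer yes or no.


yes

gen 0: Z_0=4, draws=[1, 4, 0, 5], offspring=[0, 2, 1, 0], Z_1=3
gen 1: Z_1=3, draws=[5, 2, 4], offspring=[0, 1, 2], Z_2=3
gen 2: Z_2=3, draws=[6, 0, 0], offspring=[0, 1, 1], Z_3=2
gen 3: Z_3=2, draws=[5, 3], offspring=[0, 1], Z_4=1
gen 4: Z_4=1, draws=[0], offspring=[1], Z_5=1
gen 5: Z_5=1, draws=[2], offspring=[1], Z_6=1
gen 6: Z_6=1, draws=[3], offspring=[1], Z_7=1
gen 7: Z_7=1, draws=[5], offspring=[0], Z_8=0


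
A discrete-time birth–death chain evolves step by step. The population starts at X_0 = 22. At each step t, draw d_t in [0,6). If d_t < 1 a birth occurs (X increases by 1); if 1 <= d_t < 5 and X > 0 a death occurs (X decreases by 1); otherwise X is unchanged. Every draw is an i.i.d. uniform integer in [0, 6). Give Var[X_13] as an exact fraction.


91/12

X can drop by at most 1 per step and X_0 = 22 > T = 13, so X_t >= 22 − t >= 9 > 0 for every t <= 13: the floor at 0 (the 'and X > 0' condition) never binds. Hence X_13 = X_0 + Σ_{t<13} Y_t with i.i.d. increments Y_t = y(d_t) ∈ {+1, −1, 0}.
Outcome values over d=0..5: [1, -1, -1, -1, -1, 0]
Σy = -3, Σy² = 5, M = 6
μ = -3/6 = -1/2,  σ² = 5/6 − (-1/2)² = 7/12
Independent increments: Var[X_13] = 13·σ² = 13·(7/12) = 91/12


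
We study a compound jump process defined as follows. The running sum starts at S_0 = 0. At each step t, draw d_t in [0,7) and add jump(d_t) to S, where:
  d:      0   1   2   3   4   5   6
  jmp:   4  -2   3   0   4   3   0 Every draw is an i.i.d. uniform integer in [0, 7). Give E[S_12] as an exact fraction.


144/7

Outcome values over d=0..6: [4, -2, 3, 0, 4, 3, 0]
Σy = 12, Σy² = 54, M = 7
μ = 12/7 = 12/7,  σ² = 54/7 − (12/7)² = 234/49
E[S_12] = 0 + 12·(12/7) = 144/7


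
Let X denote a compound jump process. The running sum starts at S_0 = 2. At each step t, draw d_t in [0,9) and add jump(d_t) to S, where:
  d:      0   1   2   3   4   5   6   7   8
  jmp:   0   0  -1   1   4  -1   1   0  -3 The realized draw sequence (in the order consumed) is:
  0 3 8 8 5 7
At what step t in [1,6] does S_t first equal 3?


2

t=0: S=2, d=0, jump=0, S_1=2
t=1: S=2, d=3, jump=1, S_2=3
t=2: S=3, d=8, jump=-3, S_3=0
t=3: S=0, d=8, jump=-3, S_4=-3
t=4: S=-3, d=5, jump=-1, S_5=-4
t=5: S=-4, d=7, jump=0, S_6=-4


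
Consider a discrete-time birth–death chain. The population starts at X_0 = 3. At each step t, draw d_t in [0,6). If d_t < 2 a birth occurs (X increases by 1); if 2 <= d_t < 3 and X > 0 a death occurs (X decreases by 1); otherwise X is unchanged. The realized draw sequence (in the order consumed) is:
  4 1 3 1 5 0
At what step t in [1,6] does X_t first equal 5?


t=0: X=3, d=4 → hold, X_1=3
t=1: X=3, d=1 → birth, X_2=4
t=2: X=4, d=3 → hold, X_3=4
t=3: X=4, d=1 → birth, X_4=5
t=4: X=5, d=5 → hold, X_5=5
t=5: X=5, d=0 → birth, X_6=6

4


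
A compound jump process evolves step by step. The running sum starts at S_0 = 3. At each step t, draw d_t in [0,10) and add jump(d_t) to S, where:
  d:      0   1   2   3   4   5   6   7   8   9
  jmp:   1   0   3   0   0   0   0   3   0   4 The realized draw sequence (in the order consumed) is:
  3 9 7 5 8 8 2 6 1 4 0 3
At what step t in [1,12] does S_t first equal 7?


2

t=0: S=3, d=3, jump=0, S_1=3
t=1: S=3, d=9, jump=4, S_2=7
t=2: S=7, d=7, jump=3, S_3=10
t=3: S=10, d=5, jump=0, S_4=10
t=4: S=10, d=8, jump=0, S_5=10
t=5: S=10, d=8, jump=0, S_6=10
t=6: S=10, d=2, jump=3, S_7=13
t=7: S=13, d=6, jump=0, S_8=13
t=8: S=13, d=1, jump=0, S_9=13
t=9: S=13, d=4, jump=0, S_10=13
t=10: S=13, d=0, jump=1, S_11=14
t=11: S=14, d=3, jump=0, S_12=14


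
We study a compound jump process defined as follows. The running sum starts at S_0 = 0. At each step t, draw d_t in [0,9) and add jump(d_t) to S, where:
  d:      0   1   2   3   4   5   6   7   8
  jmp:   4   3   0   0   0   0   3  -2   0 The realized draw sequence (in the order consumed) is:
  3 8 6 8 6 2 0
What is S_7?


t=0: S=0, d=3, jump=0, S_1=0
t=1: S=0, d=8, jump=0, S_2=0
t=2: S=0, d=6, jump=3, S_3=3
t=3: S=3, d=8, jump=0, S_4=3
t=4: S=3, d=6, jump=3, S_5=6
t=5: S=6, d=2, jump=0, S_6=6
t=6: S=6, d=0, jump=4, S_7=10

10


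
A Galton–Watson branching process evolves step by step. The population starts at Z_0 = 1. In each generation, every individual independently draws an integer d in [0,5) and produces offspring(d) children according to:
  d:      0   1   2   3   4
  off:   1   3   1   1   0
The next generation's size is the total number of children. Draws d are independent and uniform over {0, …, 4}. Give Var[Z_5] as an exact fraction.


144664704/9765625

Outcome values over d=0..4: [1, 3, 1, 1, 0]
Σy = 6, Σy² = 12, M = 5
μ = 6/5 = 6/5,  σ² = 12/5 − (6/5)² = 24/25
V_0 = 0, E_0 = 1
V_1 = 24/25·E_0 + (6/5)²·V_0 = 24/25;  E_1 = 6/5
V_2 = 24/25·E_1 + (6/5)²·V_1 = 1584/625;  E_2 = 36/25
V_3 = 24/25·E_2 + (6/5)²·V_2 = 78624/15625;  E_3 = 216/125
V_4 = 24/25·E_3 + (6/5)²·V_3 = 3478464/390625;  E_4 = 1296/625
V_5 = 24/25·E_4 + (6/5)²·V_4 = 144664704/9765625;  E_5 = 7776/3125


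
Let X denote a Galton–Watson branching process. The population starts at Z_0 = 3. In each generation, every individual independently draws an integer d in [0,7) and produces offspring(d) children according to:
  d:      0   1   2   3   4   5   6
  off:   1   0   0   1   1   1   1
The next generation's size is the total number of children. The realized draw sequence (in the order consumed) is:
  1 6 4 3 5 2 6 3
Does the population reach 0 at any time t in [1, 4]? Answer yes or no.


gen 0: Z_0=3, draws=[1, 6, 4], offspring=[0, 1, 1], Z_1=2
gen 1: Z_1=2, draws=[3, 5], offspring=[1, 1], Z_2=2
gen 2: Z_2=2, draws=[2, 6], offspring=[0, 1], Z_3=1
gen 3: Z_3=1, draws=[3], offspring=[1], Z_4=1

no


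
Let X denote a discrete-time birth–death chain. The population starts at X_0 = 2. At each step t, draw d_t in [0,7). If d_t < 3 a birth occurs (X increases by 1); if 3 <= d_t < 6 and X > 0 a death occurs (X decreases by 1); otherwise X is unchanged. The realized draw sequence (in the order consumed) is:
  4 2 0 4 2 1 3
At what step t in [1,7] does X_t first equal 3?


t=0: X=2, d=4 → death, X_1=1
t=1: X=1, d=2 → birth, X_2=2
t=2: X=2, d=0 → birth, X_3=3
t=3: X=3, d=4 → death, X_4=2
t=4: X=2, d=2 → birth, X_5=3
t=5: X=3, d=1 → birth, X_6=4
t=6: X=4, d=3 → death, X_7=3

3


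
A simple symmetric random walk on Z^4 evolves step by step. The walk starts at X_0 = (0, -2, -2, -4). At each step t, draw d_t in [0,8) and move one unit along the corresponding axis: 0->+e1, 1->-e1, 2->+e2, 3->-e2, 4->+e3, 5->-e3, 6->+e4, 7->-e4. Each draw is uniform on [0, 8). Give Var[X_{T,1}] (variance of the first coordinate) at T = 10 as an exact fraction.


Outcome values over d=0..7: [1, -1, 0, 0, 0, 0, 0, 0]
Σy = 0, Σy² = 2, M = 8
μ = 0/8 = 0,  σ² = 2/8 − (0)² = 1/4
Independent increments: Var[X_10] = 10·σ² = 10·(1/4) = 5/2

5/2


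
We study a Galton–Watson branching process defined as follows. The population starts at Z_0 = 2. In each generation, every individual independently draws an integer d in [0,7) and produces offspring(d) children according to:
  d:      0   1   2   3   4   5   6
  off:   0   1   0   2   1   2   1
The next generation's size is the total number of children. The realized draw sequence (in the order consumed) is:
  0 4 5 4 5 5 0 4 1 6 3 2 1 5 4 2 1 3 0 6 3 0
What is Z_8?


gen 0: Z_0=2, draws=[0, 4], offspring=[0, 1], Z_1=1
gen 1: Z_1=1, draws=[5], offspring=[2], Z_2=2
gen 2: Z_2=2, draws=[4, 5], offspring=[1, 2], Z_3=3
gen 3: Z_3=3, draws=[5, 0, 4], offspring=[2, 0, 1], Z_4=3
gen 4: Z_4=3, draws=[1, 6, 3], offspring=[1, 1, 2], Z_5=4
gen 5: Z_5=4, draws=[2, 1, 5, 4], offspring=[0, 1, 2, 1], Z_6=4
gen 6: Z_6=4, draws=[2, 1, 3, 0], offspring=[0, 1, 2, 0], Z_7=3
gen 7: Z_7=3, draws=[6, 3, 0], offspring=[1, 2, 0], Z_8=3

3


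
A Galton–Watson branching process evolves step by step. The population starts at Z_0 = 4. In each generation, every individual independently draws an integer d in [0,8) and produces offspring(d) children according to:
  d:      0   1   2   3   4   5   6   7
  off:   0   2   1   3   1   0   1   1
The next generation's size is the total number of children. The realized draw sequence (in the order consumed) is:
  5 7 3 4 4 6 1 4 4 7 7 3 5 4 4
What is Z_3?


7

gen 0: Z_0=4, draws=[5, 7, 3, 4], offspring=[0, 1, 3, 1], Z_1=5
gen 1: Z_1=5, draws=[4, 6, 1, 4, 4], offspring=[1, 1, 2, 1, 1], Z_2=6
gen 2: Z_2=6, draws=[7, 7, 3, 5, 4, 4], offspring=[1, 1, 3, 0, 1, 1], Z_3=7


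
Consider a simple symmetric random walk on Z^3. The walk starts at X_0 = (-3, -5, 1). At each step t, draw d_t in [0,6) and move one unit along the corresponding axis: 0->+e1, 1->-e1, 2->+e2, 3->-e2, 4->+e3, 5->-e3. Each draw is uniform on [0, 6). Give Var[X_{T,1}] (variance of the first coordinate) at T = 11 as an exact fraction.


Outcome values over d=0..5: [1, -1, 0, 0, 0, 0]
Σy = 0, Σy² = 2, M = 6
μ = 0/6 = 0,  σ² = 2/6 − (0)² = 1/3
Independent increments: Var[X_11] = 11·σ² = 11·(1/3) = 11/3

11/3


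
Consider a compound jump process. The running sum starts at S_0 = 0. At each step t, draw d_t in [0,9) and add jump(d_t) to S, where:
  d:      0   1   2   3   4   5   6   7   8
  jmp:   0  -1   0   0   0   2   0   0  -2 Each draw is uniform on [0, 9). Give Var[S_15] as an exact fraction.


Outcome values over d=0..8: [0, -1, 0, 0, 0, 2, 0, 0, -2]
Σy = -1, Σy² = 9, M = 9
μ = -1/9 = -1/9,  σ² = 9/9 − (-1/9)² = 80/81
Independent increments: Var[S_15] = 15·σ² = 15·(80/81) = 400/27

400/27


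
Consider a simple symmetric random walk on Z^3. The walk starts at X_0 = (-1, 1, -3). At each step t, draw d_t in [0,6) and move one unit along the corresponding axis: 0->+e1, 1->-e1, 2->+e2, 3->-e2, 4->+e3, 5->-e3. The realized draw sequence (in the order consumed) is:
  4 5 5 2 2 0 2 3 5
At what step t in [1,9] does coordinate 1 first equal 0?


t=0: X=(-1, 1, -3), d=4 → +e3, X_1=(-1, 1, -2)
t=1: X=(-1, 1, -2), d=5 → -e3, X_2=(-1, 1, -3)
t=2: X=(-1, 1, -3), d=5 → -e3, X_3=(-1, 1, -4)
t=3: X=(-1, 1, -4), d=2 → +e2, X_4=(-1, 2, -4)
t=4: X=(-1, 2, -4), d=2 → +e2, X_5=(-1, 3, -4)
t=5: X=(-1, 3, -4), d=0 → +e1, X_6=(0, 3, -4)
t=6: X=(0, 3, -4), d=2 → +e2, X_7=(0, 4, -4)
t=7: X=(0, 4, -4), d=3 → -e2, X_8=(0, 3, -4)
t=8: X=(0, 3, -4), d=5 → -e3, X_9=(0, 3, -5)

6


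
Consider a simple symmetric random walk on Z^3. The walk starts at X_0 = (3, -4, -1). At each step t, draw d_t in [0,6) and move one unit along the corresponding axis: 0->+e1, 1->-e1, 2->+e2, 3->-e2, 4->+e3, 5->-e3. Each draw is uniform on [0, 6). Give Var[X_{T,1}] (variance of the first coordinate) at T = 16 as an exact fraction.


Outcome values over d=0..5: [1, -1, 0, 0, 0, 0]
Σy = 0, Σy² = 2, M = 6
μ = 0/6 = 0,  σ² = 2/6 − (0)² = 1/3
Independent increments: Var[X_16] = 16·σ² = 16·(1/3) = 16/3

16/3


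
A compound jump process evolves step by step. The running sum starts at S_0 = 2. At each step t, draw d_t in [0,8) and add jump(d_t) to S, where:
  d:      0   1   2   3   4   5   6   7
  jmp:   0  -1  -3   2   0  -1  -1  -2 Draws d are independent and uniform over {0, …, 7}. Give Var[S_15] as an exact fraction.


465/16

Outcome values over d=0..7: [0, -1, -3, 2, 0, -1, -1, -2]
Σy = -6, Σy² = 20, M = 8
μ = -6/8 = -3/4,  σ² = 20/8 − (-3/4)² = 31/16
Independent increments: Var[S_15] = 15·σ² = 15·(31/16) = 465/16


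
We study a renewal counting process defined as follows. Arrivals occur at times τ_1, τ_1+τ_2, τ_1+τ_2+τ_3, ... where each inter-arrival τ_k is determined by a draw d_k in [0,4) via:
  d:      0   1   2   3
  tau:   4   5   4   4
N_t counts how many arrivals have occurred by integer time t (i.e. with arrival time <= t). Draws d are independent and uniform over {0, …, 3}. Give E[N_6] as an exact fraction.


1

Inter-arrival values over d=0..3: [4, 5, 4, 4]
Each d has probability 1/4, so the pmf of τ is: f(4) = 3/4, f(5) = 1/4
Renewal equation for m(n) = E[N_n]: condition on τ_1 = k (if k <= n, one arrival plus a fresh copy on the remaining n−k steps): m(n) = F(n) + Σ_{k<=n} f(k)·m(n−k), where F(n) = P(τ <= n) and m(0) = 0
m(1) = F(1) = 0
m(2) = F(2) = 0
m(3) = F(3) = 0
m(4) = F(4) = 3/4
m(5) = F(5) = 1
m(6) = F(6) = 1
E[N_6] = m(6) = 1


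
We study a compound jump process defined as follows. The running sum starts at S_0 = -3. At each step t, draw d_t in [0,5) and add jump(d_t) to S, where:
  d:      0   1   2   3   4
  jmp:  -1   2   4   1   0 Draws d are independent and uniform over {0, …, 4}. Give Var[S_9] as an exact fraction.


666/25

Outcome values over d=0..4: [-1, 2, 4, 1, 0]
Σy = 6, Σy² = 22, M = 5
μ = 6/5 = 6/5,  σ² = 22/5 − (6/5)² = 74/25
Independent increments: Var[S_9] = 9·σ² = 9·(74/25) = 666/25


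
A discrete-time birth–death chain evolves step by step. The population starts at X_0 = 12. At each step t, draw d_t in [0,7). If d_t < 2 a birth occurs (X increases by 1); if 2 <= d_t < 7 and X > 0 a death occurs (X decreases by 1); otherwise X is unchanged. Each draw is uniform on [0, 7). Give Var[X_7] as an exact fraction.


X can drop by at most 1 per step and X_0 = 12 > T = 7, so X_t >= 12 − t >= 5 > 0 for every t <= 7: the floor at 0 (the 'and X > 0' condition) never binds. Hence X_7 = X_0 + Σ_{t<7} Y_t with i.i.d. increments Y_t = y(d_t) ∈ {+1, −1, 0}.
Outcome values over d=0..6: [1, 1, -1, -1, -1, -1, -1]
Σy = -3, Σy² = 7, M = 7
μ = -3/7 = -3/7,  σ² = 7/7 − (-3/7)² = 40/49
Independent increments: Var[X_7] = 7·σ² = 7·(40/49) = 40/7

40/7


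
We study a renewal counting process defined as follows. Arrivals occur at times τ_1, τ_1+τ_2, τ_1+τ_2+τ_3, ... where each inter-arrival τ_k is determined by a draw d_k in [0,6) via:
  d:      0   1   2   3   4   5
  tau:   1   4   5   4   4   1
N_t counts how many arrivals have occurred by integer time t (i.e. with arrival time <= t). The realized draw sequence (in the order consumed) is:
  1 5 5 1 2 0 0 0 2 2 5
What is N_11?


draw d_1=1: τ_1=4, arrival time A_1=4
draw d_2=5: τ_2=1, arrival time A_2=5
draw d_3=5: τ_3=1, arrival time A_3=6
draw d_4=1: τ_4=4, arrival time A_4=10
draw d_5=2: τ_5=5, arrival time A_5=15
draw d_6=0: τ_6=1, arrival time A_6=16
draw d_7=0: τ_7=1, arrival time A_7=17
draw d_8=0: τ_8=1, arrival time A_8=18
draw d_9=2: τ_9=5, arrival time A_9=23
draw d_10=2: τ_10=5, arrival time A_10=28
draw d_11=5: τ_11=1, arrival time A_11=29
N_t over t=0..11: 0:0 1:0 2:0 3:0 4:1 5:2 6:3 7:3 8:3 9:3 10:4 11:4

4


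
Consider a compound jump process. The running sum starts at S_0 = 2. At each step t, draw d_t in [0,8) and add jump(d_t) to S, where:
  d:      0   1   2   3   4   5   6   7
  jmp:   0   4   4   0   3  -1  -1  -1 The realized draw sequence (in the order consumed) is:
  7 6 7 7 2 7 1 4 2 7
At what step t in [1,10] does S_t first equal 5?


t=0: S=2, d=7, jump=-1, S_1=1
t=1: S=1, d=6, jump=-1, S_2=0
t=2: S=0, d=7, jump=-1, S_3=-1
t=3: S=-1, d=7, jump=-1, S_4=-2
t=4: S=-2, d=2, jump=4, S_5=2
t=5: S=2, d=7, jump=-1, S_6=1
t=6: S=1, d=1, jump=4, S_7=5
t=7: S=5, d=4, jump=3, S_8=8
t=8: S=8, d=2, jump=4, S_9=12
t=9: S=12, d=7, jump=-1, S_10=11

7


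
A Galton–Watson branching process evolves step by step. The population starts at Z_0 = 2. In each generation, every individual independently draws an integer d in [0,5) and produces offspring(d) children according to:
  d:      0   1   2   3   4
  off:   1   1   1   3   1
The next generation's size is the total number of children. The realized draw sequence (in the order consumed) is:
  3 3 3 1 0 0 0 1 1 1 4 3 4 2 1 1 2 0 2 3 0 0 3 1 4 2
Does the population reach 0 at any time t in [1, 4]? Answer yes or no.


gen 0: Z_0=2, draws=[3, 3], offspring=[3, 3], Z_1=6
gen 1: Z_1=6, draws=[3, 1, 0, 0, 0, 1], offspring=[3, 1, 1, 1, 1, 1], Z_2=8
gen 2: Z_2=8, draws=[1, 1, 4, 3, 4, 2, 1, 1], offspring=[1, 1, 1, 3, 1, 1, 1, 1], Z_3=10
gen 3: Z_3=10, draws=[2, 0, 2, 3, 0, 0, 3, 1, 4, 2], offspring=[1, 1, 1, 3, 1, 1, 3, 1, 1, 1], Z_4=14

no


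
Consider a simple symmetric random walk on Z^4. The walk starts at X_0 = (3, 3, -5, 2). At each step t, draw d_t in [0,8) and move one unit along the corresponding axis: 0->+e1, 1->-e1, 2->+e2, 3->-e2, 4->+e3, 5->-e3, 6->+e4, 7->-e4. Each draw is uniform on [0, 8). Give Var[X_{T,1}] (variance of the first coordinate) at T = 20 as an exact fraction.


Outcome values over d=0..7: [1, -1, 0, 0, 0, 0, 0, 0]
Σy = 0, Σy² = 2, M = 8
μ = 0/8 = 0,  σ² = 2/8 − (0)² = 1/4
Independent increments: Var[X_20] = 20·σ² = 20·(1/4) = 5

5


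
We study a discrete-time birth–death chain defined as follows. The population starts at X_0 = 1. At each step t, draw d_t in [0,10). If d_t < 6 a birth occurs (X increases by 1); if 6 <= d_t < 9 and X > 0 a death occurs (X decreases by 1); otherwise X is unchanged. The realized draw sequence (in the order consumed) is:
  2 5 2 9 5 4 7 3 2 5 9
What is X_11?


8

t=0: X=1, d=2 → birth, X_1=2
t=1: X=2, d=5 → birth, X_2=3
t=2: X=3, d=2 → birth, X_3=4
t=3: X=4, d=9 → hold, X_4=4
t=4: X=4, d=5 → birth, X_5=5
t=5: X=5, d=4 → birth, X_6=6
t=6: X=6, d=7 → death, X_7=5
t=7: X=5, d=3 → birth, X_8=6
t=8: X=6, d=2 → birth, X_9=7
t=9: X=7, d=5 → birth, X_10=8
t=10: X=8, d=9 → hold, X_11=8


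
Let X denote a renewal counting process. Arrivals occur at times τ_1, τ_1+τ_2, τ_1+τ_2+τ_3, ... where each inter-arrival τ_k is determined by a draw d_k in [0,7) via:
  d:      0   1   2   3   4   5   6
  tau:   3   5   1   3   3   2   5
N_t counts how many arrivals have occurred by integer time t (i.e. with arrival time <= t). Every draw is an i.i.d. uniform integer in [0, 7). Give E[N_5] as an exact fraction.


Inter-arrival values over d=0..6: [3, 5, 1, 3, 3, 2, 5]
Each d has probability 1/7, so the pmf of τ is: f(1) = 1/7, f(2) = 1/7, f(3) = 3/7, f(5) = 2/7
Renewal equation for m(n) = E[N_n]: condition on τ_1 = k (if k <= n, one arrival plus a fresh copy on the remaining n−k steps): m(n) = F(n) + Σ_{k<=n} f(k)·m(n−k), where F(n) = P(τ <= n) and m(0) = 0
m(1) = F(1) = 1/7
m(2) = F(2) + f(1)·m(1) = 2/7 + 1/7·1/7 = 15/49
m(3) = F(3) + f(1)·m(2) + f(2)·m(1) = 5/7 + 1/7·15/49 + 1/7·1/7 = 267/343
m(4) = F(4) + f(1)·m(3) + f(2)·m(2) + f(3)·m(1) = 5/7 + 1/7·267/343 + 1/7·15/49 + 3/7·1/7 = 2234/2401
m(5) = F(5) + f(1)·m(4) + f(2)·m(3) + f(3)·m(2) = 1 + 1/7·2234/2401 + 1/7·267/343 + 3/7·15/49 = 23115/16807
E[N_5] = m(5) = 23115/16807

23115/16807


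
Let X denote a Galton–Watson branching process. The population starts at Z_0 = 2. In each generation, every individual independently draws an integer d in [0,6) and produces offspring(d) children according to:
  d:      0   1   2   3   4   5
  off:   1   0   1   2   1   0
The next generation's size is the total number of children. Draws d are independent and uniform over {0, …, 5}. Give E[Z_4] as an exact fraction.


Outcome values over d=0..5: [1, 0, 1, 2, 1, 0]
Σy = 5, Σy² = 7, M = 6
μ = 5/6 = 5/6,  σ² = 7/6 − (5/6)² = 17/36
E[Z_0] = 2
E[Z_1] = 5/6·E[Z_0] = 5/3
E[Z_2] = 5/6·E[Z_1] = 25/18
E[Z_3] = 5/6·E[Z_2] = 125/108
E[Z_4] = 5/6·E[Z_3] = 625/648

625/648


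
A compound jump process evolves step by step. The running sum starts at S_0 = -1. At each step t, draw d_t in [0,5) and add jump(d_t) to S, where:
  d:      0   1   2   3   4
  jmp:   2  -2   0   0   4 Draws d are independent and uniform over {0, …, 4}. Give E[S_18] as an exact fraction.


67/5

Outcome values over d=0..4: [2, -2, 0, 0, 4]
Σy = 4, Σy² = 24, M = 5
μ = 4/5 = 4/5,  σ² = 24/5 − (4/5)² = 104/25
E[S_18] = -1 + 18·(4/5) = 67/5


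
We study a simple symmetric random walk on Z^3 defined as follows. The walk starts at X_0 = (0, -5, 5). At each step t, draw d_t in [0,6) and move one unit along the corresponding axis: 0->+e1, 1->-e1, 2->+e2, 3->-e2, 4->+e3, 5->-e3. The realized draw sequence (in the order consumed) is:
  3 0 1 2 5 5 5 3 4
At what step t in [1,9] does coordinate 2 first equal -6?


t=0: X=(0, -5, 5), d=3 → -e2, X_1=(0, -6, 5)
t=1: X=(0, -6, 5), d=0 → +e1, X_2=(1, -6, 5)
t=2: X=(1, -6, 5), d=1 → -e1, X_3=(0, -6, 5)
t=3: X=(0, -6, 5), d=2 → +e2, X_4=(0, -5, 5)
t=4: X=(0, -5, 5), d=5 → -e3, X_5=(0, -5, 4)
t=5: X=(0, -5, 4), d=5 → -e3, X_6=(0, -5, 3)
t=6: X=(0, -5, 3), d=5 → -e3, X_7=(0, -5, 2)
t=7: X=(0, -5, 2), d=3 → -e2, X_8=(0, -6, 2)
t=8: X=(0, -6, 2), d=4 → +e3, X_9=(0, -6, 3)

1


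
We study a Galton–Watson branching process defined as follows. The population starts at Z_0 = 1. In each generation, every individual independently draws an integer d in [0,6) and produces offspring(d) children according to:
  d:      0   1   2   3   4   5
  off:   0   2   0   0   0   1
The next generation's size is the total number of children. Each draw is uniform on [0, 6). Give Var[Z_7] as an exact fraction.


889/49152

Outcome values over d=0..5: [0, 2, 0, 0, 0, 1]
Σy = 3, Σy² = 5, M = 6
μ = 3/6 = 1/2,  σ² = 5/6 − (1/2)² = 7/12
V_0 = 0, E_0 = 1
V_1 = 7/12·E_0 + (1/2)²·V_0 = 7/12;  E_1 = 1/2
V_2 = 7/12·E_1 + (1/2)²·V_1 = 7/16;  E_2 = 1/4
V_3 = 7/12·E_2 + (1/2)²·V_2 = 49/192;  E_3 = 1/8
V_4 = 7/12·E_3 + (1/2)²·V_3 = 35/256;  E_4 = 1/16
V_5 = 7/12·E_4 + (1/2)²·V_4 = 217/3072;  E_5 = 1/32
V_6 = 7/12·E_5 + (1/2)²·V_5 = 147/4096;  E_6 = 1/64
V_7 = 7/12·E_6 + (1/2)²·V_6 = 889/49152;  E_7 = 1/128
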